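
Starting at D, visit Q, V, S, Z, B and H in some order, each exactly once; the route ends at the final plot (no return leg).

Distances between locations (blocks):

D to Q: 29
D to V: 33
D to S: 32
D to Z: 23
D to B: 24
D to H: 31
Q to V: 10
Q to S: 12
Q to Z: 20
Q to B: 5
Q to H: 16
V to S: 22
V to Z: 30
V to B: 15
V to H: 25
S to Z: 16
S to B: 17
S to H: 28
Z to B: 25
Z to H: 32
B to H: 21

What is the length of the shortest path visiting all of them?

There are 6! = 720 possible orderings.
D → Q → V → S → Z → B → H: 29+10+22+16+25+21 = 123
D → Q → V → S → Z → H → B: 29+10+22+16+32+21 = 130
D → Q → V → S → B → Z → H: 29+10+22+17+25+32 = 135
D → Q → V → S → B → H → Z: 29+10+22+17+21+32 = 131
D → Q → V → S → H → Z → B: 29+10+22+28+32+25 = 146
D → Q → V → S → H → B → Z: 29+10+22+28+21+25 = 135
D → Q → V → Z → S → B → H: 29+10+30+16+17+21 = 123
D → Q → V → Z → S → H → B: 29+10+30+16+28+21 = 134
… (712 more)
D → Z → S → Q → B → V → H: 23+16+12+5+15+25 = 96  ← best
The minimum is 96.
One shortest path: D → Z → S → Q → B → V → H.

96 blocks — the minimum one-way total.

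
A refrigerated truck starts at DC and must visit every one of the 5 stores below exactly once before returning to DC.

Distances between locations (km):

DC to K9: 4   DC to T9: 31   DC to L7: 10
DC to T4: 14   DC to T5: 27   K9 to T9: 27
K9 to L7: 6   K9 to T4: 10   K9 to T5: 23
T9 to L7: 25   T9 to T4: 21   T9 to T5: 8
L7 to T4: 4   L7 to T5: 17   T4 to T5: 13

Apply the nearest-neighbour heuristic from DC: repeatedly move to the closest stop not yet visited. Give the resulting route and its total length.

Nearest-neighbour total = 66 km; route DC → K9 → L7 → T4 → T5 → T9 → DC.

DC → [K9:4 / L7:10 / T4:14 / T5:27 / T9:31] → K9 (4)
K9 → [L7:6 / T4:10 / T5:23 / T9:27] → L7 (6)
L7 → [T4:4 / T5:17 / T9:25] → T4 (4)
T4 → [T5:13 / T9:21] → T5 (13)
T5 → [T9:8] → T9 (8)
Return T9→DC: 31.
Total = 4 + 6 + 4 + 13 + 8 + 31 = 66.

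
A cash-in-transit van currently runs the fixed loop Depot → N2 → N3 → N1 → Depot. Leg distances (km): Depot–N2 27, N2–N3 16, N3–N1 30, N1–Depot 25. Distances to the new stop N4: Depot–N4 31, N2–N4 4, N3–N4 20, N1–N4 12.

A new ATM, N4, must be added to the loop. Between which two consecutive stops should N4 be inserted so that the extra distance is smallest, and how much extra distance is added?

Minimum extra distance: 2 km, inserting N4 between N3 and N1.

Insertion cost between consecutive stops i–j is d(i,N4) + d(N4,j) − d(i,j):
  between Depot and N2: 31 + 4 − 27 = 8
  between N2 and N3: 4 + 20 − 16 = 8
  between N3 and N1: 20 + 12 − 30 = 2
  between N1 and Depot: 12 + 31 − 25 = 18
Cheapest insertion is between N3 and N1, adding 2.
New total = 98 + 2 = 100.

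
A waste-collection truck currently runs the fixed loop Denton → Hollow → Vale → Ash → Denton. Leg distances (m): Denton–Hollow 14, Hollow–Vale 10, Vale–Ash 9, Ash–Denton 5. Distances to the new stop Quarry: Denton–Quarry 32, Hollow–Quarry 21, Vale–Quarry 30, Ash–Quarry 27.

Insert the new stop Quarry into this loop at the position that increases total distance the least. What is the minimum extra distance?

+39 m — insert Quarry between Denton and Hollow.

Insertion cost between consecutive stops i–j is d(i,Quarry) + d(Quarry,j) − d(i,j):
  between Denton and Hollow: 32 + 21 − 14 = 39
  between Hollow and Vale: 21 + 30 − 10 = 41
  between Vale and Ash: 30 + 27 − 9 = 48
  between Ash and Denton: 27 + 32 − 5 = 54
Cheapest insertion is between Denton and Hollow, adding 39.
New total = 38 + 39 = 77.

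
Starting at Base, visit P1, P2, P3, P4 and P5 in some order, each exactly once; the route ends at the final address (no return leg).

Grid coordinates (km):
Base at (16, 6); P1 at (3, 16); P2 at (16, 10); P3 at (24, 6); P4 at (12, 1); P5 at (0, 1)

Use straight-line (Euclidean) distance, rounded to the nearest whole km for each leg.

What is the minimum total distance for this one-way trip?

Shortest open route: 53 km.

There are 5! = 120 possible orderings.
Base → P1 → P2 → P3 → P4 → P5: 16+14+9+13+12 = 64
Base → P1 → P2 → P3 → P5 → P4: 16+14+9+25+12 = 76
Base → P1 → P2 → P4 → P3 → P5: 16+14+10+13+25 = 78
Base → P1 → P2 → P4 → P5 → P3: 16+14+10+12+25 = 77
Base → P1 → P2 → P5 → P3 → P4: 16+14+18+25+13 = 86
Base → P1 → P2 → P5 → P4 → P3: 16+14+18+12+13 = 73
Base → P1 → P3 → P2 → P4 → P5: 16+23+9+10+12 = 70
Base → P1 → P3 → P2 → P5 → P4: 16+23+9+18+12 = 78
Base → P1 → P3 → P4 → P2 → P5: 16+23+13+10+18 = 80
Base → P1 → P3 → P4 → P5 → P2: 16+23+13+12+18 = 82
Base → P1 → P3 → P5 → P2 → P4: 16+23+25+18+10 = 92
Base → P1 → P3 → P5 → P4 → P2: 16+23+25+12+10 = 86
Base → P1 → P4 → P2 → P3 → P5: 16+17+10+9+25 = 77
Base → P1 → P4 → P2 → P5 → P3: 16+17+10+18+25 = 86
… (106 more)
Base → P2 → P3 → P4 → P5 → P1: 4+9+13+12+15 = 53  ← best
The minimum is 53.
One shortest path: Base → P2 → P3 → P4 → P5 → P1.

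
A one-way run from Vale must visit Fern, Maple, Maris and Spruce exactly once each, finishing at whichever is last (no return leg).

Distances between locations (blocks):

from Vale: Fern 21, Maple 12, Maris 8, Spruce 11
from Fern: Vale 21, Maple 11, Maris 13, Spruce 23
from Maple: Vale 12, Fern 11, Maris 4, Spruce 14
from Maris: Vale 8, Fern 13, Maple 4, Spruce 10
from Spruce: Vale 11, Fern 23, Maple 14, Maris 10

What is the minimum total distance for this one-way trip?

There are 4! = 24 possible orderings.
Vale - Fern - Maple - Maris - Spruce: 21+11+4+10 = 46
Vale - Fern - Maple - Spruce - Maris: 21+11+14+10 = 56
Vale - Fern - Maris - Maple - Spruce: 21+13+4+14 = 52
Vale - Fern - Maris - Spruce - Maple: 21+13+10+14 = 58
Vale - Fern - Spruce - Maple - Maris: 21+23+14+4 = 62
Vale - Fern - Spruce - Maris - Maple: 21+23+10+4 = 58
Vale - Maple - Fern - Maris - Spruce: 12+11+13+10 = 46
Vale - Maple - Fern - Spruce - Maris: 12+11+23+10 = 56
Vale - Maple - Maris - Fern - Spruce: 12+4+13+23 = 52
Vale - Maple - Maris - Spruce - Fern: 12+4+10+23 = 49
Vale - Maple - Spruce - Fern - Maris: 12+14+23+13 = 62
Vale - Maple - Spruce - Maris - Fern: 12+14+10+13 = 49
Vale - Maris - Fern - Maple - Spruce: 8+13+11+14 = 46
Vale - Maris - Fern - Spruce - Maple: 8+13+23+14 = 58
… (10 more)
Vale - Spruce - Maris - Maple - Fern: 11+10+4+11 = 36  ← best
The minimum is 36.
One shortest path: Vale → Spruce → Maris → Maple → Fern.

Shortest open route: 36 blocks.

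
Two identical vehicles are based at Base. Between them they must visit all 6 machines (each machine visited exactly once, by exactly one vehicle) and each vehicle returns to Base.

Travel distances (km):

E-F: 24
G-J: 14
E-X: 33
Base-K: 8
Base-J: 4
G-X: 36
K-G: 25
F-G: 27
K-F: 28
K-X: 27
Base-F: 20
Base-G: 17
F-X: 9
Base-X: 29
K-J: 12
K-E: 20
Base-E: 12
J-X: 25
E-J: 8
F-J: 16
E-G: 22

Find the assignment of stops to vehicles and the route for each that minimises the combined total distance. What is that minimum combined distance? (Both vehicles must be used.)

Try each way of splitting the stops between the two vehicles (each non-empty) and, for each split, find the best tour for each vehicle:
  {K} + {E, F, G, J, X}: 16 + 98 = 114
  {E} + {K, F, G, J, X}: 24 + 89 = 113
  {K, E} + {F, G, J, X}: 40 + 82 = 122
  {F} + {K, E, G, J, X}: 40 + 105 = 145
  {K, F} + {E, G, J, X}: 56 + 98 = 154
  {E, F} + {K, G, J, X}: 56 + 89 = 145
  … (31 splits in total)
  {E, J} + {K, F, G, X}: 24 + 88 = 112  ← best
Best: vehicle 1 Base → E → J → Base = 24; vehicle 2 Base → K → X → F → G → Base = 88; combined 112.

Minimum combined distance: 112 km.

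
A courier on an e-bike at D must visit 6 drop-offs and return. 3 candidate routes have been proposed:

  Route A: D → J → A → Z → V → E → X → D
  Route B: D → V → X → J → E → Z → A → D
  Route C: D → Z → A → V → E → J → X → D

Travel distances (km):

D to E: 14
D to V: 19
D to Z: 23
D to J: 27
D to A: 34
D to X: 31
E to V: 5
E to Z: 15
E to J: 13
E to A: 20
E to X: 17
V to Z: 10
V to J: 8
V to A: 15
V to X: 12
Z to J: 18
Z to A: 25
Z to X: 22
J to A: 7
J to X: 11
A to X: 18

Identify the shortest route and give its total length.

Shortest is Route A, total 122 km.

Route A: 27 + 7 + 25 + 10 + 5 + 17 + 31 = 122
Route B: 19 + 12 + 11 + 13 + 15 + 25 + 34 = 129
Route C: 23 + 25 + 15 + 5 + 13 + 11 + 31 = 123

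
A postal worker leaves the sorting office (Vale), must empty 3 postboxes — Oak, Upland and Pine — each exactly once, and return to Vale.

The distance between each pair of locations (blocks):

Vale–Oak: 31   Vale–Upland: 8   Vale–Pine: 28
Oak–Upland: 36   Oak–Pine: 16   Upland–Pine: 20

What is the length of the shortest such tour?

Shortest round trip = 75 blocks.

There are 3 distinct closed tours to check (reversals are equivalent).
Vale→Oak→Upland→Pine→Vale: 31+36+20+28 = 115
Vale→Oak→Pine→Upland→Vale: 31+16+20+8 = 75
Vale→Upland→Oak→Pine→Vale: 8+36+16+28 = 88
The minimum is 75.
One optimal route: Vale → Oak → Pine → Upland → Vale (or its reverse).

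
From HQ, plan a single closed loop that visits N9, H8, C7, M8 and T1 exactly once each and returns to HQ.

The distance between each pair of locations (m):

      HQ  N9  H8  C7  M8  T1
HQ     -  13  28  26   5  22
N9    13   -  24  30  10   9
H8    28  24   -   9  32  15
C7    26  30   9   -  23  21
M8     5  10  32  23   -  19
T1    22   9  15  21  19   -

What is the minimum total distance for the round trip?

Shortest round trip = 74 m.

HQ→N9→H8→C7→M8→T1→HQ: 13+24+9+23+19+22 = 110
HQ→N9→H8→C7→T1→M8→HQ: 13+24+9+21+19+5 = 91
HQ→N9→H8→M8→C7→T1→HQ: 13+24+32+23+21+22 = 135
HQ→N9→H8→M8→T1→C7→HQ: 13+24+32+19+21+26 = 135
HQ→N9→H8→T1→C7→M8→HQ: 13+24+15+21+23+5 = 101
HQ→N9→H8→T1→M8→C7→HQ: 13+24+15+19+23+26 = 120
HQ→N9→C7→H8→M8→T1→HQ: 13+30+9+32+19+22 = 125
HQ→N9→C7→H8→T1→M8→HQ: 13+30+9+15+19+5 = 91
HQ→N9→C7→M8→H8→T1→HQ: 13+30+23+32+15+22 = 135
HQ→N9→C7→M8→T1→H8→HQ: 13+30+23+19+15+28 = 128
HQ→N9→C7→T1→H8→M8→HQ: 13+30+21+15+32+5 = 116
HQ→N9→C7→T1→M8→H8→HQ: 13+30+21+19+32+28 = 143
HQ→N9→M8→H8→C7→T1→HQ: 13+10+32+9+21+22 = 107
HQ→N9→M8→H8→T1→C7→HQ: 13+10+32+15+21+26 = 117
… (46 more)
HQ→N9→T1→H8→C7→M8→HQ: 13+9+15+9+23+5 = 74  ← best
The minimum is 74.
One optimal route: HQ → N9 → T1 → H8 → C7 → M8 → HQ (or its reverse).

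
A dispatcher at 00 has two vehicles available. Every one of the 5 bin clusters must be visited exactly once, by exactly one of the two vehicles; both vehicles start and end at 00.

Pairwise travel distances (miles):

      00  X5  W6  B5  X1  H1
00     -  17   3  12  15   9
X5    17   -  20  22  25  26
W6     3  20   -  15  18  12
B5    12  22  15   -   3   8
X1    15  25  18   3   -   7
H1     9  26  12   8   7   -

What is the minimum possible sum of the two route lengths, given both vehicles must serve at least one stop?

There are 2^4 − 1 = 15 ways to divide the 5 stops into two non-empty groups. For each, the best each vehicle can do is its own shortest tour through its group:
  {X5} + {W6, B5, X1, H1}: 34 + 37 = 71
  {W6} + {X5, B5, X1, H1}: 6 + 58 = 64
  {X5, W6} + {B5, X1, H1}: 40 + 31 = 71
  {B5} + {X5, W6, X1, H1}: 24 + 64 = 88
  {X5, B5} + {W6, X1, H1}: 51 + 37 = 88
  {W6, B5} + {X5, X1, H1}: 30 + 58 = 88
  … (15 splits in total)
Best: vehicle 1 00 → W6 → 00 = 6; vehicle 2 00 → X5 → B5 → X1 → H1 → 00 = 58; combined 64.

Minimum combined distance: 64 miles.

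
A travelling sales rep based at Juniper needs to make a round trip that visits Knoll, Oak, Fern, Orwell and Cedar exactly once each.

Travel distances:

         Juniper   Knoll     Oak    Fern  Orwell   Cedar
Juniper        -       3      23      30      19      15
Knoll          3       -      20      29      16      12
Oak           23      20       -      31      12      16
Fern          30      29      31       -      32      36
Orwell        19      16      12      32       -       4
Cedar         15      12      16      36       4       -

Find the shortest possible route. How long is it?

Minimum total distance: 92.

There are 60 distinct closed tours to check (reversals are equivalent).
Juniper - Knoll - Oak - Fern - Orwell - Cedar - Juniper: 3+20+31+32+4+15 = 105
Juniper - Knoll - Oak - Fern - Cedar - Orwell - Juniper: 3+20+31+36+4+19 = 113
Juniper - Knoll - Oak - Orwell - Fern - Cedar - Juniper: 3+20+12+32+36+15 = 118
Juniper - Knoll - Oak - Orwell - Cedar - Fern - Juniper: 3+20+12+4+36+30 = 105
Juniper - Knoll - Oak - Cedar - Fern - Orwell - Juniper: 3+20+16+36+32+19 = 126
Juniper - Knoll - Oak - Cedar - Orwell - Fern - Juniper: 3+20+16+4+32+30 = 105
Juniper - Knoll - Fern - Oak - Orwell - Cedar - Juniper: 3+29+31+12+4+15 = 94
Juniper - Knoll - Fern - Oak - Cedar - Orwell - Juniper: 3+29+31+16+4+19 = 102
Juniper - Knoll - Fern - Orwell - Oak - Cedar - Juniper: 3+29+32+12+16+15 = 107
Juniper - Knoll - Fern - Orwell - Cedar - Oak - Juniper: 3+29+32+4+16+23 = 107
Juniper - Knoll - Fern - Cedar - Oak - Orwell - Juniper: 3+29+36+16+12+19 = 115
Juniper - Knoll - Fern - Cedar - Orwell - Oak - Juniper: 3+29+36+4+12+23 = 107
Juniper - Knoll - Orwell - Oak - Fern - Cedar - Juniper: 3+16+12+31+36+15 = 113
Juniper - Knoll - Orwell - Oak - Cedar - Fern - Juniper: 3+16+12+16+36+30 = 113
… (46 more)
Juniper - Knoll - Cedar - Orwell - Oak - Fern - Juniper: 3+12+4+12+31+30 = 92  ← best
The minimum is 92.
One optimal route: Juniper → Knoll → Cedar → Orwell → Oak → Fern → Juniper (or its reverse).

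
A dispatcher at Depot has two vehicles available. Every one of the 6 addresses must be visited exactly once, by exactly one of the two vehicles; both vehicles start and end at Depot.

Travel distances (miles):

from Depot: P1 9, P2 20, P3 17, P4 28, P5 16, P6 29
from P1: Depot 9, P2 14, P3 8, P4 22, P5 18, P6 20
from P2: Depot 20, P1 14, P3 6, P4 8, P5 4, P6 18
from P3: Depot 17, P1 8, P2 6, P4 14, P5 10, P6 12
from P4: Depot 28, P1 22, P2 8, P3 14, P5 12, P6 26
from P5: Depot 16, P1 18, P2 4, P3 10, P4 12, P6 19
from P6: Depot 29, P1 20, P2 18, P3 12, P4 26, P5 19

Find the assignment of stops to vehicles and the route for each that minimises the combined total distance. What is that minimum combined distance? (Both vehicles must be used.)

Check every non-empty split of the stops between the two vehicles; for each half take its own optimal tour:
  {P1} + {P2, P3, P4, P5, P6}: 18 + 83 = 101
  {P2} + {P1, P3, P4, P5, P6}: 40 + 83 = 123
  {P1, P2} + {P3, P4, P5, P6}: 43 + 83 = 126
  {P3} + {P1, P2, P4, P5, P6}: 34 + 83 = 117
  {P1, P3} + {P2, P4, P5, P6}: 34 + 83 = 117
  {P2, P3} + {P1, P4, P5, P6}: 43 + 83 = 126
  … (31 splits in total)
Best: vehicle 1 Depot → P1 → Depot = 18; vehicle 2 Depot → P3 → P6 → P2 → P4 → P5 → Depot = 83; combined 101.

Minimum combined distance: 101 miles.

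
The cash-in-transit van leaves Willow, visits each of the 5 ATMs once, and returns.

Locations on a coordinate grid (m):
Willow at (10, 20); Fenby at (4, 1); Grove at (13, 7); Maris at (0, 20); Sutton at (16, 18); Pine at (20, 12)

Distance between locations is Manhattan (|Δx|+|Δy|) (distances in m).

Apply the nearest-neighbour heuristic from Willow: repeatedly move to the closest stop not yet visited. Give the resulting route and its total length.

78 m along Willow → Sutton → Pine → Grove → Fenby → Maris → Willow.

At Willow the remaining stops are Sutton 8, Maris 10, Grove 16, Pine 18, Fenby 25; go to Sutton.
At Sutton the remaining stops are Pine 10, Grove 14, Maris 18, Fenby 29; go to Pine.
At Pine the remaining stops are Grove 12, Fenby 27, Maris 28; go to Grove.
At Grove the remaining stops are Fenby 15, Maris 26; go to Fenby.
At Fenby the remaining stops are Maris 23; go to Maris.
Return Maris→Willow: 10.
Total = 8 + 10 + 12 + 15 + 23 + 10 = 78.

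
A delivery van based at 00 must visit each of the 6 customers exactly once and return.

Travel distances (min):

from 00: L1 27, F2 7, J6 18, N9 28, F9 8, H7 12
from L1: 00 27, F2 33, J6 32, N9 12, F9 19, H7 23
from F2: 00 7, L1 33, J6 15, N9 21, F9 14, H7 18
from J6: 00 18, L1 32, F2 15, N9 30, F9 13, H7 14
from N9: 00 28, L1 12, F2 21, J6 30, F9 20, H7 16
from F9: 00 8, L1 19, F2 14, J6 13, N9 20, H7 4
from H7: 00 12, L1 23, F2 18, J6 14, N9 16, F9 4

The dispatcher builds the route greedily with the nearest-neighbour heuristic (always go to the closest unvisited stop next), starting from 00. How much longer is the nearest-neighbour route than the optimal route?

00: F2=7, F9=8, H7=12, J6=18, L1=27, N9=28 ⇒ F2
F2: F9=14, J6=15, H7=18, N9=21, L1=33 ⇒ F9
F9: H7=4, J6=13, L1=19, N9=20 ⇒ H7
H7: J6=14, N9=16, L1=23 ⇒ J6
J6: N9=30, L1=32 ⇒ N9
N9: L1=12 ⇒ L1
NN route 00 → F2 → F9 → H7 → J6 → N9 → L1 → 00 costs 108.
Optimal: 00 → F2 → J6 → H7 → N9 → L1 → F9 → 00 costs 91 (by enumerating all 360 distinct tours).
Excess = 108 − 91 = 17.

17 min longer than the optimal tour.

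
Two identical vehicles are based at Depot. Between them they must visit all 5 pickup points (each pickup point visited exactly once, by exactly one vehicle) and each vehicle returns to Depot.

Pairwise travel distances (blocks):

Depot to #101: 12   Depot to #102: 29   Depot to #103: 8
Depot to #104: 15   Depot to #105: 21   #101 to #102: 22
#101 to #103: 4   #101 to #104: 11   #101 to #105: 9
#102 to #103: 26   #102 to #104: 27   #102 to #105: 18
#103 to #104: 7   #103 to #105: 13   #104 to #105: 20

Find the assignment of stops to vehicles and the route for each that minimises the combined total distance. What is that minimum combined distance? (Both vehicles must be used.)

Minimum combined distance: 97 blocks.

Try each way of splitting the stops between the two vehicles (each non-empty) and, for each split, find the best tour for each vehicle:
  {#101} + {#102, #103, #104, #105}: 24 + 81 = 105
  {#102} + {#101, #103, #104, #105}: 58 + 56 = 114
  {#101, #102} + {#103, #104, #105}: 63 + 56 = 119
  {#103} + {#101, #102, #104, #105}: 16 + 81 = 97
  {#101, #103} + {#102, #104, #105}: 24 + 81 = 105
  {#102, #103} + {#101, #104, #105}: 63 + 56 = 119
  … (15 splits in total)
Best: vehicle 1 Depot → #103 → Depot = 16; vehicle 2 Depot → #101 → #105 → #102 → #104 → Depot = 81; combined 97.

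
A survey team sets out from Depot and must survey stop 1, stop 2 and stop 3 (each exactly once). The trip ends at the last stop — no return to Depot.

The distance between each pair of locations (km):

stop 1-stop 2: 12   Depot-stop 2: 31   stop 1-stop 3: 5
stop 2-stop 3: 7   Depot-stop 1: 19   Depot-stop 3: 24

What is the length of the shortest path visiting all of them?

There are 3! = 6 possible orderings.
Depot→stop 1→stop 2→stop 3: 19+12+7 = 38
Depot→stop 1→stop 3→stop 2: 19+5+7 = 31
Depot→stop 2→stop 1→stop 3: 31+12+5 = 48
Depot→stop 2→stop 3→stop 1: 31+7+5 = 43
Depot→stop 3→stop 1→stop 2: 24+5+12 = 41
Depot→stop 3→stop 2→stop 1: 24+7+12 = 43
The minimum is 31.
One shortest path: Depot → stop 1 → stop 3 → stop 2.

Minimum one-way distance = 31 km.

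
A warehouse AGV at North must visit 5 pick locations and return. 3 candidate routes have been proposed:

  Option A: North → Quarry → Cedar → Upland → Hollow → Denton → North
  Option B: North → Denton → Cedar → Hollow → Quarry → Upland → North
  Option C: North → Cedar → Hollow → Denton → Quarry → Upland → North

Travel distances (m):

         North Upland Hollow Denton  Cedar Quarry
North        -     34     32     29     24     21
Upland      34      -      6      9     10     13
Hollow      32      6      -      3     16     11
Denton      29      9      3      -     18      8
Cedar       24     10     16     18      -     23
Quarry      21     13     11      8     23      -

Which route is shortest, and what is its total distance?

92 m — Option A is the shortest.

Option A: 21 + 23 + 10 + 6 + 3 + 29 = 92
Option B: 29 + 18 + 16 + 11 + 13 + 34 = 121
Option C: 24 + 16 + 3 + 8 + 13 + 34 = 98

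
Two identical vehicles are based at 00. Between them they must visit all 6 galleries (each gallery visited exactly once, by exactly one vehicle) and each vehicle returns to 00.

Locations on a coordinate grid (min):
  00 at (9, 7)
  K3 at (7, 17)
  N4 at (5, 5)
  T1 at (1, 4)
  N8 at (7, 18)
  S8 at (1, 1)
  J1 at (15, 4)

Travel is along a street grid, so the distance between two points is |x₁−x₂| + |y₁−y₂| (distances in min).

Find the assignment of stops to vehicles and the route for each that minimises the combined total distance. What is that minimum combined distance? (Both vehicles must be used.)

Check every non-empty split of the stops between the two vehicles; for each half take its own optimal tour:
  {K3} + {N4, T1, N8, S8, J1}: 24 + 62 = 86
  {N4} + {K3, T1, N8, S8, J1}: 12 + 62 = 74
  {K3, N4} + {T1, N8, S8, J1}: 32 + 62 = 94
  {T1} + {K3, N4, N8, S8, J1}: 22 + 62 = 84
  {K3, T1} + {N4, N8, S8, J1}: 42 + 62 = 104
  {N4, T1} + {K3, N8, S8, J1}: 22 + 62 = 84
  … (31 splits in total)
  {K3, N8} + {N4, T1, S8, J1}: 26 + 40 = 66  ← best
Best: vehicle 1 00 → K3 → N8 → 00 = 26; vehicle 2 00 → N4 → T1 → S8 → J1 → 00 = 40; combined 66.

Minimum combined distance: 66 min.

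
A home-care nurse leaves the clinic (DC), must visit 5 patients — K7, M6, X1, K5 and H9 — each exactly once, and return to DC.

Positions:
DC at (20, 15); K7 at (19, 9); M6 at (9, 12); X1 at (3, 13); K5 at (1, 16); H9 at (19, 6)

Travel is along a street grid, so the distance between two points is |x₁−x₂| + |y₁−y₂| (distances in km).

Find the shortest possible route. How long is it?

With 5 stops there are 5!/2 = 60 distinct round trips (a route and its reverse cost the same).
DC→K7→M6→X1→K5→H9→DC: 7+13+7+5+28+10 = 70
DC→K7→M6→X1→H9→K5→DC: 7+13+7+23+28+20 = 98
DC→K7→M6→K5→X1→H9→DC: 7+13+12+5+23+10 = 70
DC→K7→M6→K5→H9→X1→DC: 7+13+12+28+23+19 = 102
DC→K7→M6→H9→X1→K5→DC: 7+13+16+23+5+20 = 84
DC→K7→M6→H9→K5→X1→DC: 7+13+16+28+5+19 = 88
DC→K7→X1→M6→K5→H9→DC: 7+20+7+12+28+10 = 84
DC→K7→X1→M6→H9→K5→DC: 7+20+7+16+28+20 = 98
DC→K7→X1→K5→M6→H9→DC: 7+20+5+12+16+10 = 70
DC→K7→X1→K5→H9→M6→DC: 7+20+5+28+16+14 = 90
DC→K7→X1→H9→M6→K5→DC: 7+20+23+16+12+20 = 98
DC→K7→X1→H9→K5→M6→DC: 7+20+23+28+12+14 = 104
DC→K7→K5→M6→X1→H9→DC: 7+25+12+7+23+10 = 84
DC→K7→K5→M6→H9→X1→DC: 7+25+12+16+23+19 = 102
… (46 more)
DC→K7→H9→M6→X1→K5→DC: 7+3+16+7+5+20 = 58  ← best
The minimum is 58.
One optimal route: DC → K7 → H9 → M6 → X1 → K5 → DC (or its reverse).

Minimum total distance: 58 km.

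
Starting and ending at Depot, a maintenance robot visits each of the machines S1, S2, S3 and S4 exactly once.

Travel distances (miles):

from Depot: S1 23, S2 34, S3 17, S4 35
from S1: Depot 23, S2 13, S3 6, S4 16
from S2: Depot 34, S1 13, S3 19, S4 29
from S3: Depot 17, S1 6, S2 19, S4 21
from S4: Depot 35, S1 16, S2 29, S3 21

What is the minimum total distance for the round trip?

Depot-S1-S2-S3-S4-Depot: 23+13+19+21+35 = 111
Depot-S1-S2-S4-S3-Depot: 23+13+29+21+17 = 103
Depot-S1-S3-S2-S4-Depot: 23+6+19+29+35 = 112
Depot-S1-S3-S4-S2-Depot: 23+6+21+29+34 = 113
Depot-S1-S4-S2-S3-Depot: 23+16+29+19+17 = 104
Depot-S1-S4-S3-S2-Depot: 23+16+21+19+34 = 113
Depot-S2-S1-S3-S4-Depot: 34+13+6+21+35 = 109
Depot-S2-S1-S4-S3-Depot: 34+13+16+21+17 = 101
Depot-S2-S3-S1-S4-Depot: 34+19+6+16+35 = 110
Depot-S2-S4-S1-S3-Depot: 34+29+16+6+17 = 102
Depot-S3-S1-S2-S4-Depot: 17+6+13+29+35 = 100
Depot-S3-S2-S1-S4-Depot: 17+19+13+16+35 = 100
The minimum is 100.
One optimal route: Depot → S3 → S1 → S2 → S4 → Depot (or its reverse).

100 miles — the shortest possible round trip.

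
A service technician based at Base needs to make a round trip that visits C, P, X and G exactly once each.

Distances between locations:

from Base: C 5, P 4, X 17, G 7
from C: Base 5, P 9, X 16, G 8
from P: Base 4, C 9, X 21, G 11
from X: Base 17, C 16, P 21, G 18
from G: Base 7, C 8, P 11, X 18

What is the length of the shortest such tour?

With 4 stops there are 4!/2 = 12 distinct round trips (a route and its reverse cost the same).
Base→C→P→X→G→Base: 5+9+21+18+7 = 60
Base→C→P→G→X→Base: 5+9+11+18+17 = 60
Base→C→X→P→G→Base: 5+16+21+11+7 = 60
Base→C→X→G→P→Base: 5+16+18+11+4 = 54
Base→C→G→P→X→Base: 5+8+11+21+17 = 62
Base→C→G→X→P→Base: 5+8+18+21+4 = 56
Base→P→C→X→G→Base: 4+9+16+18+7 = 54
Base→P→C→G→X→Base: 4+9+8+18+17 = 56
Base→P→X→C→G→Base: 4+21+16+8+7 = 56
Base→P→G→C→X→Base: 4+11+8+16+17 = 56
Base→X→C→P→G→Base: 17+16+9+11+7 = 60
Base→X→P→C→G→Base: 17+21+9+8+7 = 62
The minimum is 54.
One optimal route: Base → C → X → G → P → Base (or its reverse).

Minimum total distance: 54.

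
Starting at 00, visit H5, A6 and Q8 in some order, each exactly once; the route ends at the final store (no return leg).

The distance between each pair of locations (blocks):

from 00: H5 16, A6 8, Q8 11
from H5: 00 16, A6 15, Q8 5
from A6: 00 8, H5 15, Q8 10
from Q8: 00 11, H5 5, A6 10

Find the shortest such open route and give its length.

Minimum one-way distance = 23 blocks.

There are 3! = 6 possible orderings.
00 → H5 → A6 → Q8: 16+15+10 = 41
00 → H5 → Q8 → A6: 16+5+10 = 31
00 → A6 → H5 → Q8: 8+15+5 = 28
00 → A6 → Q8 → H5: 8+10+5 = 23
00 → Q8 → H5 → A6: 11+5+15 = 31
00 → Q8 → A6 → H5: 11+10+15 = 36
The minimum is 23.
One shortest path: 00 → A6 → Q8 → H5.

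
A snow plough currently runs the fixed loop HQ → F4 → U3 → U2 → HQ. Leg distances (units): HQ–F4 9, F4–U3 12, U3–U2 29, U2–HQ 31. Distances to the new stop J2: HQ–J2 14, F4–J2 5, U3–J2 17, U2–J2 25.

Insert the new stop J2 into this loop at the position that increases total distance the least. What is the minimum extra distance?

Insertion cost between consecutive stops i–j is d(i,J2) + d(J2,j) − d(i,j):
  between HQ and F4: 14 + 5 − 9 = 10
  between F4 and U3: 5 + 17 − 12 = 10
  between U3 and U2: 17 + 25 − 29 = 13
  between U2 and HQ: 25 + 14 − 31 = 8
Cheapest insertion is between U2 and HQ, adding 8.
New total = 81 + 8 = 89.

Minimum extra distance: 8, inserting J2 between U2 and HQ.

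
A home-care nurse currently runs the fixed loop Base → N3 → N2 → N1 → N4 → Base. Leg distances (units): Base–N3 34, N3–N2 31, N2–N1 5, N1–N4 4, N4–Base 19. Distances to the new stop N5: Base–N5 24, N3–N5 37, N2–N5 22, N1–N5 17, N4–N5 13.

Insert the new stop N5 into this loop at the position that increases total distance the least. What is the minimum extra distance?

+18 — insert N5 between N4 and Base.

Insertion cost between consecutive stops i–j is d(i,N5) + d(N5,j) − d(i,j):
  between Base and N3: 24 + 37 − 34 = 27
  between N3 and N2: 37 + 22 − 31 = 28
  between N2 and N1: 22 + 17 − 5 = 34
  between N1 and N4: 17 + 13 − 4 = 26
  between N4 and Base: 13 + 24 − 19 = 18
Cheapest insertion is between N4 and Base, adding 18.
New total = 93 + 18 = 111.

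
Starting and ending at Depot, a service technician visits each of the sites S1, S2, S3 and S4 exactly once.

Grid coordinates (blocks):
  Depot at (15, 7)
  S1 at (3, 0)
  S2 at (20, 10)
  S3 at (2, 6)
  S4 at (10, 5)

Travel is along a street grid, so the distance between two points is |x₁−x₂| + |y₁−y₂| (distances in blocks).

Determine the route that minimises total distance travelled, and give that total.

There are 12 distinct closed tours to check (reversals are equivalent).
Depot-S1-S2-S3-S4-Depot: 19+27+22+9+7 = 84
Depot-S1-S2-S4-S3-Depot: 19+27+15+9+14 = 84
Depot-S1-S3-S2-S4-Depot: 19+7+22+15+7 = 70
Depot-S1-S3-S4-S2-Depot: 19+7+9+15+8 = 58
Depot-S1-S4-S2-S3-Depot: 19+12+15+22+14 = 82
Depot-S1-S4-S3-S2-Depot: 19+12+9+22+8 = 70
Depot-S2-S1-S3-S4-Depot: 8+27+7+9+7 = 58
Depot-S2-S1-S4-S3-Depot: 8+27+12+9+14 = 70
Depot-S2-S3-S1-S4-Depot: 8+22+7+12+7 = 56
Depot-S2-S4-S1-S3-Depot: 8+15+12+7+14 = 56
Depot-S3-S1-S2-S4-Depot: 14+7+27+15+7 = 70
Depot-S3-S2-S1-S4-Depot: 14+22+27+12+7 = 82
The minimum is 56.
One optimal route: Depot → S2 → S3 → S1 → S4 → Depot (or its reverse).

Shortest round trip = 56 blocks.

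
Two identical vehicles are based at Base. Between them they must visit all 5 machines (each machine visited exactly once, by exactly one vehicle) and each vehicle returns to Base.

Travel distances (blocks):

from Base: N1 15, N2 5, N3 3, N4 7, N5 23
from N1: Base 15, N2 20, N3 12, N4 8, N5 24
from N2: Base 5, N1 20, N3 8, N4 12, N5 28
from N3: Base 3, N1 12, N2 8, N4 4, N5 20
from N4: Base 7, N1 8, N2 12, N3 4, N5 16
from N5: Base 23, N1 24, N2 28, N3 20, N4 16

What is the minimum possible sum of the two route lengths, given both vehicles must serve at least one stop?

Try each way of splitting the stops between the two vehicles (each non-empty) and, for each split, find the best tour for each vehicle:
  {N1} + {N2, N3, N4, N5}: 30 + 56 = 86
  {N2} + {N1, N3, N4, N5}: 10 + 62 = 72
  {N1, N2} + {N3, N4, N5}: 40 + 46 = 86
  {N3} + {N1, N2, N4, N5}: 6 + 72 = 78
  {N1, N3} + {N2, N4, N5}: 30 + 56 = 86
  {N2, N3} + {N1, N4, N5}: 16 + 62 = 78
  … (15 splits in total)
Best: vehicle 1 Base → N2 → Base = 10; vehicle 2 Base → N1 → N4 → N5 → N3 → Base = 62; combined 72.

Minimum combined distance: 72 blocks.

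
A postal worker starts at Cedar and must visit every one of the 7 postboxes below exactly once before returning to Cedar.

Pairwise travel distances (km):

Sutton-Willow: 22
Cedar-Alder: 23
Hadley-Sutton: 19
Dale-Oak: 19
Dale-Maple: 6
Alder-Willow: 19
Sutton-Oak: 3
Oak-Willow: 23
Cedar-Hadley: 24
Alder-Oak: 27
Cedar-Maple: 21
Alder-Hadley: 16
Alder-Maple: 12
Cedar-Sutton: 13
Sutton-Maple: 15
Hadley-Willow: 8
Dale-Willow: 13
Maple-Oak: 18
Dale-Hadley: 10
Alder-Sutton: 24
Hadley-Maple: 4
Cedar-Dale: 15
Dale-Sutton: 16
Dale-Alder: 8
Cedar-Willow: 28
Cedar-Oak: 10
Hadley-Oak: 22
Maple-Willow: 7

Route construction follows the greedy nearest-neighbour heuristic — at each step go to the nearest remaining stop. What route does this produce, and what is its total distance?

Cedar → [Oak:10 / Sutton:13 / Dale:15 / Maple:21 / Alder:23 / Hadley:24 / Willow:28] → Oak (10)
Oak → [Sutton:3 / Maple:18 / Dale:19 / Hadley:22 / Willow:23 / Alder:27] → Sutton (3)
Sutton → [Maple:15 / Dale:16 / Hadley:19 / Willow:22 / Alder:24] → Maple (15)
Maple → [Hadley:4 / Dale:6 / Willow:7 / Alder:12] → Hadley (4)
Hadley → [Willow:8 / Dale:10 / Alder:16] → Willow (8)
Willow → [Dale:13 / Alder:19] → Dale (13)
Dale → [Alder:8] → Alder (8)
Return Alder→Cedar: 23.
Total = 10 + 3 + 15 + 4 + 8 + 13 + 8 + 23 = 84.

Total distance 84 km via the nearest-neighbour route Cedar → Oak → Sutton → Maple → Hadley → Willow → Dale → Alder → Cedar.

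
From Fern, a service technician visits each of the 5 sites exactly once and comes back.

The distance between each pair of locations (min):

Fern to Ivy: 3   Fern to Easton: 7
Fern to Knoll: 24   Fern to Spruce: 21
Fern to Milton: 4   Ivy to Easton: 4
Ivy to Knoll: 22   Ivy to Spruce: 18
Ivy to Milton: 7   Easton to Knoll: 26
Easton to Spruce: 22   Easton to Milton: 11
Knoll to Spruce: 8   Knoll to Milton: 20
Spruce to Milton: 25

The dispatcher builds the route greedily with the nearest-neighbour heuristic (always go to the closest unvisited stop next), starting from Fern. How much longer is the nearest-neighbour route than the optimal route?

6 min longer than the optimal tour.

From Fern: Ivy=3, Milton=4, Easton=7, Spruce=21, Knoll=24 → choose Ivy (3).
From Ivy: Easton=4, Milton=7, Spruce=18, Knoll=22 → choose Easton (4).
From Easton: Milton=11, Spruce=22, Knoll=26 → choose Milton (11).
From Milton: Knoll=20, Spruce=25 → choose Knoll (20).
From Knoll: Spruce=8 → choose Spruce (8).
NN route Fern → Ivy → Easton → Milton → Knoll → Spruce → Fern costs 67.
Optimal: Fern → Ivy → Easton → Spruce → Knoll → Milton → Fern costs 61 (by enumerating all 60 distinct tours).
Excess = 67 − 61 = 6.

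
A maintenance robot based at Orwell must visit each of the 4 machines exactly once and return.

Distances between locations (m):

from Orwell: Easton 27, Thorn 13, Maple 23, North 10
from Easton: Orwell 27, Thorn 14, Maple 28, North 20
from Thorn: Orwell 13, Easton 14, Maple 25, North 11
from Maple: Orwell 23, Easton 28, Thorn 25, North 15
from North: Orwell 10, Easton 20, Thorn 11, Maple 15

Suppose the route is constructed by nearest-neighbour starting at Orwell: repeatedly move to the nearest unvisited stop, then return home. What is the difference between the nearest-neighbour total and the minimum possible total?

6 m longer than the optimal tour.

From Orwell: North=10, Thorn=13, Maple=23, Easton=27 → choose North (10).
From North: Thorn=11, Maple=15, Easton=20 → choose Thorn (11).
From Thorn: Easton=14, Maple=25 → choose Easton (14).
From Easton: Maple=28 → choose Maple (28).
NN route Orwell → North → Thorn → Easton → Maple → Orwell costs 86.
Optimal: Orwell → Thorn → Easton → Maple → North → Orwell costs 80 (by enumerating all 12 distinct tours).
Excess = 86 − 80 = 6.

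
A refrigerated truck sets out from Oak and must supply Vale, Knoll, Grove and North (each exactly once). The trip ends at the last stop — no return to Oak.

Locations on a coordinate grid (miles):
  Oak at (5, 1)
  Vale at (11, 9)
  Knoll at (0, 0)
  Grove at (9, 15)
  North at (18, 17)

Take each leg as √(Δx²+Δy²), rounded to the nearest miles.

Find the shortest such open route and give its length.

Shortest open route: 34 miles.

There are 4! = 24 possible orderings.
Oak→Vale→Knoll→Grove→North: 10+14+17+9 = 50
Oak→Vale→Knoll→North→Grove: 10+14+25+9 = 58
Oak→Vale→Grove→Knoll→North: 10+6+17+25 = 58
Oak→Vale→Grove→North→Knoll: 10+6+9+25 = 50
Oak→Vale→North→Knoll→Grove: 10+11+25+17 = 63
Oak→Vale→North→Grove→Knoll: 10+11+9+17 = 47
Oak→Knoll→Vale→Grove→North: 5+14+6+9 = 34
Oak→Knoll→Vale→North→Grove: 5+14+11+9 = 39
Oak→Knoll→Grove→Vale→North: 5+17+6+11 = 39
Oak→Knoll→Grove→North→Vale: 5+17+9+11 = 42
Oak→Knoll→North→Vale→Grove: 5+25+11+6 = 47
Oak→Knoll→North→Grove→Vale: 5+25+9+6 = 45
Oak→Grove→Vale→Knoll→North: 15+6+14+25 = 60
Oak→Grove→Vale→North→Knoll: 15+6+11+25 = 57
… (10 more)
The minimum is 34.
One shortest path: Oak → Knoll → Vale → Grove → North.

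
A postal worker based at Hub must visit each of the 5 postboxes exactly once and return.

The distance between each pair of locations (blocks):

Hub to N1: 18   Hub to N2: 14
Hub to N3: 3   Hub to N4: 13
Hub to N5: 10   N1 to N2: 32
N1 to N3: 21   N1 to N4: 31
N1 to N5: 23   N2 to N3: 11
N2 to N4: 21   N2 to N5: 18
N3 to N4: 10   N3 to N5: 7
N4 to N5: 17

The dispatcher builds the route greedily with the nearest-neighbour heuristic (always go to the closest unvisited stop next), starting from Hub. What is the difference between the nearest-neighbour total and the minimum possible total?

Excess over optimum: 5 blocks.

Hub: N3=3, N5=10, N4=13, N2=14, N1=18 ⇒ N3
N3: N5=7, N4=10, N2=11, N1=21 ⇒ N5
N5: N4=17, N2=18, N1=23 ⇒ N4
N4: N2=21, N1=31 ⇒ N2
N2: N1=32 ⇒ N1
NN route Hub → N3 → N5 → N4 → N2 → N1 → Hub costs 98.
Optimal: Hub → N1 → N5 → N2 → N3 → N4 → Hub costs 93 (by enumerating all 60 distinct tours).
Excess = 98 − 93 = 5.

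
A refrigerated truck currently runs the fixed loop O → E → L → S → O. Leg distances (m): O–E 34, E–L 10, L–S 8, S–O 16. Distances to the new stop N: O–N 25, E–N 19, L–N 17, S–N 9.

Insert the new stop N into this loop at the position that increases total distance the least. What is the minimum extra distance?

Insertion cost between consecutive stops i–j is d(i,N) + d(N,j) − d(i,j):
  between O and E: 25 + 19 − 34 = 10
  between E and L: 19 + 17 − 10 = 26
  between L and S: 17 + 9 − 8 = 18
  between S and O: 9 + 25 − 16 = 18
Cheapest insertion is between O and E, adding 10.
New total = 68 + 10 = 78.

+10 m — insert N between O and E.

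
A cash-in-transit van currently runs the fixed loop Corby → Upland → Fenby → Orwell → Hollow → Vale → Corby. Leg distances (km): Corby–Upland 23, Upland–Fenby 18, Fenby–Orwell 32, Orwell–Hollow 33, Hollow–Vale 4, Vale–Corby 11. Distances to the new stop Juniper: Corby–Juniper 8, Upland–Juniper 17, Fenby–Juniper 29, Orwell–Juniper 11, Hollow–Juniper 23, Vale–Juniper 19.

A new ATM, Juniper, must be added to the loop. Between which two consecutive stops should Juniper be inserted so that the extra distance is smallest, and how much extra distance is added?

Insertion cost between consecutive stops i–j is d(i,Juniper) + d(Juniper,j) − d(i,j):
  between Corby and Upland: 8 + 17 − 23 = 2
  between Upland and Fenby: 17 + 29 − 18 = 28
  between Fenby and Orwell: 29 + 11 − 32 = 8
  between Orwell and Hollow: 11 + 23 − 33 = 1
  between Hollow and Vale: 23 + 19 − 4 = 38
  between Vale and Corby: 19 + 8 − 11 = 16
Cheapest insertion is between Orwell and Hollow, adding 1.
New total = 121 + 1 = 122.

+1 km — insert Juniper between Orwell and Hollow.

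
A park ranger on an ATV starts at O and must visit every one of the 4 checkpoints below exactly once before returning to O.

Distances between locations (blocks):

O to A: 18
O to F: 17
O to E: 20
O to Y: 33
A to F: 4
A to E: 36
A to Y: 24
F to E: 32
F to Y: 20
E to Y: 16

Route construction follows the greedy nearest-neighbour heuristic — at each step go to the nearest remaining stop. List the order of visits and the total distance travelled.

O → [F:17 / A:18 / E:20 / Y:33] → F (17)
F → [A:4 / Y:20 / E:32] → A (4)
A → [Y:24 / E:36] → Y (24)
Y → [E:16] → E (16)
Return E→O: 20.
Total = 17 + 4 + 24 + 16 + 20 = 81.

81 blocks along O → F → A → Y → E → O.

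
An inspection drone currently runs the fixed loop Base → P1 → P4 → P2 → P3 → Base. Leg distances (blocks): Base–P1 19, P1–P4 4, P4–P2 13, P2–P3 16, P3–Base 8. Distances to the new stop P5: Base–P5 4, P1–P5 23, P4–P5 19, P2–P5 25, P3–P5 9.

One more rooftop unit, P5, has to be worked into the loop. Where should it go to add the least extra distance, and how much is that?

Insertion cost between consecutive stops i–j is d(i,P5) + d(P5,j) − d(i,j):
  between Base and P1: 4 + 23 − 19 = 8
  between P1 and P4: 23 + 19 − 4 = 38
  between P4 and P2: 19 + 25 − 13 = 31
  between P2 and P3: 25 + 9 − 16 = 18
  between P3 and Base: 9 + 4 − 8 = 5
Cheapest insertion is between P3 and Base, adding 5.
New total = 60 + 5 = 65.

Adding 5 blocks by placing P5 on the P3–Base leg.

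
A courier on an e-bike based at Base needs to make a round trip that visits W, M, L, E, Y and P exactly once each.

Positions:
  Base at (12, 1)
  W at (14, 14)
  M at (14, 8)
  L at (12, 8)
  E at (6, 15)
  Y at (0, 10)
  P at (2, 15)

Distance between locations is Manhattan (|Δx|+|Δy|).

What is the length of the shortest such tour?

56 — the shortest possible round trip.

With 6 stops there are 6!/2 = 360 distinct round trips (a route and its reverse cost the same).
Base → W → M → L → E → Y → P → Base: 15+6+2+13+11+7+24 = 78
Base → W → M → L → E → P → Y → Base: 15+6+2+13+4+7+21 = 68
Base → W → M → L → Y → E → P → Base: 15+6+2+14+11+4+24 = 76
Base → W → M → L → Y → P → E → Base: 15+6+2+14+7+4+20 = 68
Base → W → M → L → P → E → Y → Base: 15+6+2+17+4+11+21 = 76
Base → W → M → L → P → Y → E → Base: 15+6+2+17+7+11+20 = 78
Base → W → M → E → L → Y → P → Base: 15+6+15+13+14+7+24 = 94
Base → W → M → E → L → P → Y → Base: 15+6+15+13+17+7+21 = 94
… (352 more)
Base → M → W → E → P → Y → L → Base: 9+6+9+4+7+14+7 = 56  ← best
The minimum is 56.
One optimal route: Base → M → W → E → P → Y → L → Base (or its reverse).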